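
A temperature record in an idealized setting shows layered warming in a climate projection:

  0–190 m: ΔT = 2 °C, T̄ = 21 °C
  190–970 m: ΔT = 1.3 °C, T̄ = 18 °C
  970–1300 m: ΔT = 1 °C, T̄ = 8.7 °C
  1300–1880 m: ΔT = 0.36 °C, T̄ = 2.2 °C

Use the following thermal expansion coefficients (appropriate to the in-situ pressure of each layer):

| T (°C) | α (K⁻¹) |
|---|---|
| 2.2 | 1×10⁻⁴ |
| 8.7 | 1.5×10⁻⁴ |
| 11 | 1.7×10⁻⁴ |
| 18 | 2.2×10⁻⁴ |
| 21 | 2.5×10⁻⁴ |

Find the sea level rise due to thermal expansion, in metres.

Layer 1 at 21 °C → α = 2.5×10⁻⁴ K⁻¹
Layer 2 at 18 °C → α = 2.2×10⁻⁴ K⁻¹
Layer 3 at 8.7 °C → α = 1.5×10⁻⁴ K⁻¹
Layer 4 at 2.2 °C → α = 1×10⁻⁴ K⁻¹
Layer 1: 2 × 2.5×10⁻⁴ × 190 = 0.09500 m
190–970 m: 780 × 2.2×10⁻⁴ × 1.3 = 0.22308 m
1.5×10⁻⁴ × 330 × 1 = 0.04950 m
0.36 × 580 × 1×10⁻⁴ = 0.02088 m
Δh = 0.09500 + 0.22308 + 0.04950 + 0.02088 = 0.38846 m ≈ 0.39 m

Δh ≈ 0.39 m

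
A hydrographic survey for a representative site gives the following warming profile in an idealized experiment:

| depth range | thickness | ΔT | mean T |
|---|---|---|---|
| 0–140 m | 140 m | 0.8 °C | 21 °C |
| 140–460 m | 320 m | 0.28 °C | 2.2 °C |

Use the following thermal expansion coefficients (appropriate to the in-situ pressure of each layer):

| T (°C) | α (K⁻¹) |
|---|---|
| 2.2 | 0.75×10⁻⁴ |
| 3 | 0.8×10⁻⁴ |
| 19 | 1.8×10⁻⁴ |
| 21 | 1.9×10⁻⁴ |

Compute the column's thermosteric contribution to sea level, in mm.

Layer 1 at 21 °C → α = 1.9×10⁻⁴ K⁻¹
Layer 2 at 2.2 °C → α = 0.75×10⁻⁴ K⁻¹
0–140 m: 1.9×10⁻⁴ × 0.8 × 140 = 0.02128 m
Layer 2: 0.75×10⁻⁴ × 320 × 0.28 = 0.00672 m
Δh = 0.02128 + 0.00672 = 0.02800 m ≈ 28.0 mm

28.0 mm of thermosteric rise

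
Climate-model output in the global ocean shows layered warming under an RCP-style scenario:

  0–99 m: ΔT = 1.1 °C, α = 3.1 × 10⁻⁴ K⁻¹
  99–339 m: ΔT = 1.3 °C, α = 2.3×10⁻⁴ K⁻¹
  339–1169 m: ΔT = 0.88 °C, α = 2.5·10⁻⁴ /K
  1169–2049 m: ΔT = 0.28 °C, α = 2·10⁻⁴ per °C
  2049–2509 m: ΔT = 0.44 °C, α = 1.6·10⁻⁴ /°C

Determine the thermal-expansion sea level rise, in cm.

Δh ≈ 37.0 cm

Layer 1: 3.1×10⁻⁴ × 99 × 1.1 = 0.033759 m
Layer 2: 2.3×10⁻⁴ × 240 × 1.3 = 0.07176 m
Layer 3: 830 × 2.5×10⁻⁴ × 0.88 = 0.18260 m
880 × 2×10⁻⁴ × 0.28 = 0.04928 m
2049–2509 m: 0.44 × 460 × 1.6×10⁻⁴ = 0.032384 m
Δh = 0.033759 + 0.07176 + 0.18260 + 0.04928 + 0.032384 = 0.369783 m ≈ 37.0 cm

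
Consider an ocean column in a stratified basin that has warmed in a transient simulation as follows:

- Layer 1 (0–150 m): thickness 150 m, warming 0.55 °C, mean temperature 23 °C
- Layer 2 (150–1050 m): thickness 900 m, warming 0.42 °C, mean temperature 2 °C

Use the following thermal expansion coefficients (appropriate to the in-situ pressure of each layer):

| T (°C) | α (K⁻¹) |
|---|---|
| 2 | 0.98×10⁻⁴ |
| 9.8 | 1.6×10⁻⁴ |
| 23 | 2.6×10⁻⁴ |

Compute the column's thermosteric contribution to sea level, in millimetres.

Layer 1 at 23 °C → α = 2.6×10⁻⁴ K⁻¹
Layer 2 at 2 °C → α = 0.98×10⁻⁴ K⁻¹
0–150 m: 0.55 × 2.6×10⁻⁴ × 150 = 0.02145 m
Layer 2: 0.42 × 900 × 0.98×10⁻⁴ = 0.037044 m
Δh = 0.02145 + 0.037044 = 0.058494 m

Δh = 58.5 mm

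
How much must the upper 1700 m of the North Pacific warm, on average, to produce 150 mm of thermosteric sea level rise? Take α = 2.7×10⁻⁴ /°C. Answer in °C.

ΔT = Δh/(αH) = 0.15 / (2.7×10⁻⁴ × 1700) ≈ 0.3268 °C

ΔT ≈ 0.327 °C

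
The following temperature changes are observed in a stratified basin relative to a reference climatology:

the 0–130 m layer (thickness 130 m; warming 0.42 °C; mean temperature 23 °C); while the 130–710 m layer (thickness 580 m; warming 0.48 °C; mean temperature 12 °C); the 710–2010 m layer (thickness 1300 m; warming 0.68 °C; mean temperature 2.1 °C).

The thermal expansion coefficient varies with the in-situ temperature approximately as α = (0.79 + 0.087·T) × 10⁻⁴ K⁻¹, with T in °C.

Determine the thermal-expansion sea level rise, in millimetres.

Layer 1: α = (0.79 + 0.087×23)×10⁻⁴ = 2.791×10⁻⁴ K⁻¹
Layer 2: α = (0.79 + 0.087×12)×10⁻⁴ = 1.834×10⁻⁴ K⁻¹
Layer 3: α = (0.79 + 0.087×2.1)×10⁻⁴ = 0.9727×10⁻⁴ K⁻¹
130 × 2.791×10⁻⁴ × 0.42 = 0.01523886 m
130–710 m: 580 × 1.834×10⁻⁴ × 0.48 = 0.05105856 m
0.68 × 0.9727×10⁻⁴ × 1300 = 0.08598668 m
Δh = 0.01523886 + 0.05105856 + 0.08598668 = 0.1522841 m

152 mm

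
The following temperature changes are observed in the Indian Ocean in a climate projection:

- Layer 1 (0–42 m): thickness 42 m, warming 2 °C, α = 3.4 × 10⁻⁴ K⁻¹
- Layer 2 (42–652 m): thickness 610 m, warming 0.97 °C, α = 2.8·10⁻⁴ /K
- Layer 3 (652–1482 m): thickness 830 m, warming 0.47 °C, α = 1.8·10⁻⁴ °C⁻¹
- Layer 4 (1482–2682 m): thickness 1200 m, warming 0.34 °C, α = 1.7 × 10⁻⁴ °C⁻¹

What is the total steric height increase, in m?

about 0.334 m

2 × 42 × 3.4×10⁻⁴ = 0.02856 m
Layer 2: 0.97 × 610 × 2.8×10⁻⁴ = 0.165676 m
0.47 × 830 × 1.8×10⁻⁴ = 0.070218 m
Layer 4: 1200 × 0.34 × 1.7×10⁻⁴ = 0.06936 m
Δh = 0.02856 + 0.165676 + 0.070218 + 0.06936 = 0.333814 m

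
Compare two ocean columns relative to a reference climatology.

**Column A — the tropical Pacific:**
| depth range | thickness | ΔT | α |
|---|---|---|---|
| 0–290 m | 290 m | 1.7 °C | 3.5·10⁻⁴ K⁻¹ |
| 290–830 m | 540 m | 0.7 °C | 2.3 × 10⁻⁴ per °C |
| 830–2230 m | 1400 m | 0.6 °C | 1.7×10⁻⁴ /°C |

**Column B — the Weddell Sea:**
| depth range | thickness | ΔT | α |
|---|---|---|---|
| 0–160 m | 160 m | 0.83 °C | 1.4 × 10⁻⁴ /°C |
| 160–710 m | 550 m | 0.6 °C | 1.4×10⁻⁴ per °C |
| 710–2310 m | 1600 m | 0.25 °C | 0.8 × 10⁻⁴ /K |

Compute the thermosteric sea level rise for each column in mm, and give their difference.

A 0–290 m: 3.5×10⁻⁴ × 1.7 × 290 = 0.17255 m
A 540 × 2.3×10⁻⁴ × 0.7 = 0.08694 m
A Layer 3: 1400 × 1.7×10⁻⁴ × 0.6 = 0.14280 m
A total: 0.40229 m
B Layer 1: 0.83 × 160 × 1.4×10⁻⁴ = 0.018592 m
B 160–710 m: 0.6 × 550 × 1.4×10⁻⁴ = 0.04620 m
B 710–2310 m: 1600 × 0.8×10⁻⁴ × 0.25 = 0.03200 m
B total: 0.096792 m
Difference: 0.40229 − 0.096792 = 0.305498 m

Δh_A ≈ 402 mm, Δh_B ≈ 96.8 mm; difference ≈ 305 mm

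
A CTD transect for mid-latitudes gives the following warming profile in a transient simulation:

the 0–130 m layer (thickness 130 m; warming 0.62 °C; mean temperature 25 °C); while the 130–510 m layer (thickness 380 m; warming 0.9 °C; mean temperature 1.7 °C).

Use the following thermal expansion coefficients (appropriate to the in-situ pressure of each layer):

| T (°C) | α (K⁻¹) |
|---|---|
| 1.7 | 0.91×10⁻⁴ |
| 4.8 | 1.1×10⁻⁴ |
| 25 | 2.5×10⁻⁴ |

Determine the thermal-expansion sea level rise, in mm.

Layer 1 at 25 °C → α = 2.5×10⁻⁴ K⁻¹
Layer 2 at 1.7 °C → α = 0.91×10⁻⁴ K⁻¹
Layer 1: 2.5×10⁻⁴ × 0.62 × 130 = 0.02015 m
380 × 0.9 × 0.91×10⁻⁴ = 0.031122 m
Δh = 0.02015 + 0.031122 = 0.051272 m

Δh = 51.3 mm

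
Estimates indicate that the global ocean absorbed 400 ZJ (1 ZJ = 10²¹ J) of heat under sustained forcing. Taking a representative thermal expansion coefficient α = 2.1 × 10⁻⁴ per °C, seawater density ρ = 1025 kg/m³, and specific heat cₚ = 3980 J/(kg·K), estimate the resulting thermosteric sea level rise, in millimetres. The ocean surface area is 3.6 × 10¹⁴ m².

Per unit area: Q = 400×10²¹ / (3.6×10¹⁴) ≈ 1.111×10⁹ J/m²
Δh = αQ/(ρcₚ) = 2.1×10⁻⁴ × 1.111×10⁹ / (1025 × 3980) ≈ 0.057191 m

57 mm of thermosteric rise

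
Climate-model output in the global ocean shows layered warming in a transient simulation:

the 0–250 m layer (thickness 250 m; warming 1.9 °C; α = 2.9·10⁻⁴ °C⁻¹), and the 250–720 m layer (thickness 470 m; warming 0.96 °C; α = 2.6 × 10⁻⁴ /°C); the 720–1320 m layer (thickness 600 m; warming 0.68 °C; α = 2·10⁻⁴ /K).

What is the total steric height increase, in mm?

Layer 1: 2.9×10⁻⁴ × 1.9 × 250 = 0.13775 m
0.96 × 2.6×10⁻⁴ × 470 = 0.117312 m
720–1320 m: 600 × 0.68 × 2×10⁻⁴ = 0.08160 m
Δh = 0.13775 + 0.117312 + 0.08160 = 0.336662 m ≈ 340 mm

Δh = 340 mm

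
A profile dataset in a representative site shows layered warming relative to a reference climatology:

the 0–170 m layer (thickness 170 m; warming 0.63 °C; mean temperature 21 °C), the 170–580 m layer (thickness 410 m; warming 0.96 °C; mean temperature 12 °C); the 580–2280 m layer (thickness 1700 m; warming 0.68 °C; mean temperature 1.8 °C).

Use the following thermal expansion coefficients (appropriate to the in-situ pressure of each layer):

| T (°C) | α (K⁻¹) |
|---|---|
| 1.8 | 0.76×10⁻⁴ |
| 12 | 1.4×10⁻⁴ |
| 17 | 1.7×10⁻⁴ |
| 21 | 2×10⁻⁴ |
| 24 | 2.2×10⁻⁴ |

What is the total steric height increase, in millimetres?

Δh ≈ 160 mm

Layer 1 at 21 °C → α = 2×10⁻⁴ K⁻¹
Layer 2 at 12 °C → α = 1.4×10⁻⁴ K⁻¹
Layer 3 at 1.8 °C → α = 0.76×10⁻⁴ K⁻¹
Layer 1: 2×10⁻⁴ × 0.63 × 170 = 0.02142 m
1.4×10⁻⁴ × 410 × 0.96 = 0.055104 m
0.76×10⁻⁴ × 0.68 × 1700 = 0.087856 m
Δh = 0.02142 + 0.055104 + 0.087856 = 0.16438 m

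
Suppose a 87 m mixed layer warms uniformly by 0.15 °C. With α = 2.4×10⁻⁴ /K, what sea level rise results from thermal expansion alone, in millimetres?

Δh = 3.13 mm

Δh = αΔT·H = 2.4×10⁻⁴ × 0.15 × 87 = 0.003132 m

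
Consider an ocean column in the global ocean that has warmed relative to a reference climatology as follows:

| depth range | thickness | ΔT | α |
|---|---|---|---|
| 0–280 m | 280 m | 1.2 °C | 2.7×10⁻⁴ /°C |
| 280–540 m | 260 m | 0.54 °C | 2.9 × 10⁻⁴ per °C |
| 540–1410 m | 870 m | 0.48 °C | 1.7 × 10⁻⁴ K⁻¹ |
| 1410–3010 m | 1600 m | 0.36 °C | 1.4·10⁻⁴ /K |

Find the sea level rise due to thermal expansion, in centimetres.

28 cm of thermosteric rise

1.2 × 2.7×10⁻⁴ × 280 = 0.09072 m
Layer 2: 0.54 × 2.9×10⁻⁴ × 260 = 0.040716 m
540–1410 m: 1.7×10⁻⁴ × 870 × 0.48 = 0.070992 m
Layer 4: 0.36 × 1600 × 1.4×10⁻⁴ = 0.08064 m
Δh = 0.09072 + 0.040716 + 0.070992 + 0.08064 = 0.283068 m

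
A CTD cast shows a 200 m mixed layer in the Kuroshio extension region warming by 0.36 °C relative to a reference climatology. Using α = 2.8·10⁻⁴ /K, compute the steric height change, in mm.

Δh = αΔT·H = 2.8×10⁻⁴ × 0.36 × 200 = 0.02016 m

20.2 mm of thermosteric rise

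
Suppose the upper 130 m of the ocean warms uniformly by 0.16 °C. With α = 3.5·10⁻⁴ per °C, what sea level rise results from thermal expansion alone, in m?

0.00728 m

Δh = αΔT·H = 3.5×10⁻⁴ × 0.16 × 130 = 0.00728 m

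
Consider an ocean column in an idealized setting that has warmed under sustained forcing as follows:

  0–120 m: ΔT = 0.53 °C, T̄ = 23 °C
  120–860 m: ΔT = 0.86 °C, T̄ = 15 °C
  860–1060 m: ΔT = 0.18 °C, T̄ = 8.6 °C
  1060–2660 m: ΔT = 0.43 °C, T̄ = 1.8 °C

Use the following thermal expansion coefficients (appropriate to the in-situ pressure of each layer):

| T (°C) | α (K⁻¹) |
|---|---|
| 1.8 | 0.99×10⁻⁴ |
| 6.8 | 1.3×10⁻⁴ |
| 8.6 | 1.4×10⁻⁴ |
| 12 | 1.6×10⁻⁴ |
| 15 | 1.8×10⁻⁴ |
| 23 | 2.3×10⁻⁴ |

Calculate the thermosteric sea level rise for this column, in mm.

Layer 1 at 23 °C → α = 2.3×10⁻⁴ K⁻¹
Layer 2 at 15 °C → α = 1.8×10⁻⁴ K⁻¹
Layer 3 at 8.6 °C → α = 1.4×10⁻⁴ K⁻¹
Layer 4 at 1.8 °C → α = 0.99×10⁻⁴ K⁻¹
Layer 1: 0.53 × 2.3×10⁻⁴ × 120 = 0.014628 m
120–860 m: 0.86 × 1.8×10⁻⁴ × 740 = 0.114552 m
860–1060 m: 1.4×10⁻⁴ × 0.18 × 200 = 0.00504 m
1600 × 0.43 × 0.99×10⁻⁴ = 0.068112 m
Δh = 0.014628 + 0.114552 + 0.00504 + 0.068112 = 0.202332 m ≈ 202 mm

202 mm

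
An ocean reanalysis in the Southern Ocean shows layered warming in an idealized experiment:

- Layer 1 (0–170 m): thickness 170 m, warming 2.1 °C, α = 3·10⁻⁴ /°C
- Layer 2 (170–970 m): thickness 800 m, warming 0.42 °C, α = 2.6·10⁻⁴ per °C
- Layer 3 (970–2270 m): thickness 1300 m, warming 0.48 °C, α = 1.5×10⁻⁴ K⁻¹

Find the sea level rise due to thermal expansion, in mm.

0–170 m: 2.1 × 170 × 3×10⁻⁴ = 0.10710 m
170–970 m: 800 × 2.6×10⁻⁴ × 0.42 = 0.08736 m
1300 × 1.5×10⁻⁴ × 0.48 = 0.09360 m
Δh = 0.10710 + 0.08736 + 0.09360 = 0.28806 m

Δh = 290 mm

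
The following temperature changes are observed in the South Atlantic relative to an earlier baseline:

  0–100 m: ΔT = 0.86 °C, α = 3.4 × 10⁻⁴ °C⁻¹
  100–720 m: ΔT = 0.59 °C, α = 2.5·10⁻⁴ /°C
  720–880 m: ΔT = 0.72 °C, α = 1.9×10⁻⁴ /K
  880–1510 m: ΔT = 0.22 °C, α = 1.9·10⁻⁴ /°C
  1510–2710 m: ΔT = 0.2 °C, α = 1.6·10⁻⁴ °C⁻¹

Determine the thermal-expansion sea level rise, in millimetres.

Δh ≈ 210 mm

0.86 × 100 × 3.4×10⁻⁴ = 0.02924 m
100–720 m: 2.5×10⁻⁴ × 620 × 0.59 = 0.09145 m
720–880 m: 0.72 × 160 × 1.9×10⁻⁴ = 0.021888 m
880–1510 m: 0.22 × 630 × 1.9×10⁻⁴ = 0.026334 m
Layer 5: 0.2 × 1.6×10⁻⁴ × 1200 = 0.03840 m
Δh = 0.02924 + 0.09145 + 0.021888 + 0.026334 + 0.03840 = 0.207312 m ≈ 210 mm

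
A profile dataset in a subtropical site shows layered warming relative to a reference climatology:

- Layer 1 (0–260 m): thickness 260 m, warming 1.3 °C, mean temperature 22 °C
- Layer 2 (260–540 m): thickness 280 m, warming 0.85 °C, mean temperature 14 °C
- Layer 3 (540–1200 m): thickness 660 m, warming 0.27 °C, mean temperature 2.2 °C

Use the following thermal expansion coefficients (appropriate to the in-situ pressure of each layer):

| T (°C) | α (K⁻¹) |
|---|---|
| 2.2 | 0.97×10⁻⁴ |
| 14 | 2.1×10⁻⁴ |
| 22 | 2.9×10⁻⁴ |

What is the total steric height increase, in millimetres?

165 mm of thermosteric rise

Layer 1 at 22 °C → α = 2.9×10⁻⁴ K⁻¹
Layer 2 at 14 °C → α = 2.1×10⁻⁴ K⁻¹
Layer 3 at 2.2 °C → α = 0.97×10⁻⁴ K⁻¹
Layer 1: 2.9×10⁻⁴ × 1.3 × 260 = 0.09802 m
Layer 2: 280 × 0.85 × 2.1×10⁻⁴ = 0.04998 m
0.27 × 660 × 0.97×10⁻⁴ = 0.0172854 m
Δh = 0.09802 + 0.04998 + 0.0172854 = 0.1652854 m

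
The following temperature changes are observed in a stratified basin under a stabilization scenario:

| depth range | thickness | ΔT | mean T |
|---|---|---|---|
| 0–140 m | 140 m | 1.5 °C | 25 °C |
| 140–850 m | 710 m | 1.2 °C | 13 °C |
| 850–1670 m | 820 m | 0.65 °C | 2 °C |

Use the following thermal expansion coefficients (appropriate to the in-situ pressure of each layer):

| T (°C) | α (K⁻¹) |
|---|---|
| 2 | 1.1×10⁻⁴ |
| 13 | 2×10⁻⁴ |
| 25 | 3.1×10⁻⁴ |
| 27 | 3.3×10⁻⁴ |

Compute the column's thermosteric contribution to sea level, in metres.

about 0.294 m

Layer 1 at 25 °C → α = 3.1×10⁻⁴ K⁻¹
Layer 2 at 13 °C → α = 2×10⁻⁴ K⁻¹
Layer 3 at 2 °C → α = 1.1×10⁻⁴ K⁻¹
140 × 1.5 × 3.1×10⁻⁴ = 0.06510 m
710 × 2×10⁻⁴ × 1.2 = 0.17040 m
850–1670 m: 0.65 × 820 × 1.1×10⁻⁴ = 0.05863 m
Δh = 0.06510 + 0.17040 + 0.05863 = 0.29413 m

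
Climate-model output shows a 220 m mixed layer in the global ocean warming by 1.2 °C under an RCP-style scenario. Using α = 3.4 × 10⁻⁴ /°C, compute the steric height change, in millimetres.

about 90 mm

Δh = αΔT·H = 3.4×10⁻⁴ × 1.2 × 220 = 0.08976 m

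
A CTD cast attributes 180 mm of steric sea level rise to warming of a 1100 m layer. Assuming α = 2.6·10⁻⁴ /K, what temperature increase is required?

0.629 °C

ΔT = Δh/(αH) = 0.18 / (2.6×10⁻⁴ × 1100) ≈ 0.6294 °C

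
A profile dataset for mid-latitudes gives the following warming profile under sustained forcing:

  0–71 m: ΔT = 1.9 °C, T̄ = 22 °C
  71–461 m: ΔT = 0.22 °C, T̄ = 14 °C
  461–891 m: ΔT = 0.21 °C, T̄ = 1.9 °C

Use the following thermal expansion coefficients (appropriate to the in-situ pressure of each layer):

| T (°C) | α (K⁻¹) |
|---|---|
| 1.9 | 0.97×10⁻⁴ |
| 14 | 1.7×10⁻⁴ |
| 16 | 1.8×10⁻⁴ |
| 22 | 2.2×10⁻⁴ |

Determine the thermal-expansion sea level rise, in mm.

53 mm

Layer 1 at 22 °C → α = 2.2×10⁻⁴ K⁻¹
Layer 2 at 14 °C → α = 1.7×10⁻⁴ K⁻¹
Layer 3 at 1.9 °C → α = 0.97×10⁻⁴ K⁻¹
Layer 1: 2.2×10⁻⁴ × 1.9 × 71 = 0.029678 m
390 × 0.22 × 1.7×10⁻⁴ = 0.014586 m
0.21 × 430 × 0.97×10⁻⁴ = 0.0087591 m
Δh = 0.029678 + 0.014586 + 0.0087591 = 0.0530231 m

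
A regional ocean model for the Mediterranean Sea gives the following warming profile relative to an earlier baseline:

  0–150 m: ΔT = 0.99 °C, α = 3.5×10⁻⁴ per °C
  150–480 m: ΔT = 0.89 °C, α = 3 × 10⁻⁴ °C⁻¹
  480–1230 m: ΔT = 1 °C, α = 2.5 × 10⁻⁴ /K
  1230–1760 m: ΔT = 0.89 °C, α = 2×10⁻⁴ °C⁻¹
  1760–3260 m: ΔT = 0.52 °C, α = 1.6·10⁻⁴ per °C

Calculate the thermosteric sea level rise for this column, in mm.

3.5×10⁻⁴ × 0.99 × 150 = 0.051975 m
330 × 3×10⁻⁴ × 0.89 = 0.08811 m
2.5×10⁻⁴ × 1 × 750 = 0.18750 m
0.89 × 2×10⁻⁴ × 530 = 0.09434 m
0.52 × 1.6×10⁻⁴ × 1500 = 0.12480 m
Δh = 0.051975 + 0.08811 + 0.18750 + 0.09434 + 0.12480 = 0.546725 m

about 547 mm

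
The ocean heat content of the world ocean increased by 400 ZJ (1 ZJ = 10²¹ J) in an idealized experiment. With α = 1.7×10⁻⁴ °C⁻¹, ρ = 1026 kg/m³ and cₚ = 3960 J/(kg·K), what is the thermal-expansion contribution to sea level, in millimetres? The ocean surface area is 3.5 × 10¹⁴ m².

47.8 mm of thermosteric rise

Per unit area: Q = 400×10²¹ / (3.5×10¹⁴) ≈ 1.143×10⁹ J/m²
Δh = αQ/(ρcₚ) = 1.7×10⁻⁴ × 1.143×10⁹ / (1026 × 3960) ≈ 0.047825 m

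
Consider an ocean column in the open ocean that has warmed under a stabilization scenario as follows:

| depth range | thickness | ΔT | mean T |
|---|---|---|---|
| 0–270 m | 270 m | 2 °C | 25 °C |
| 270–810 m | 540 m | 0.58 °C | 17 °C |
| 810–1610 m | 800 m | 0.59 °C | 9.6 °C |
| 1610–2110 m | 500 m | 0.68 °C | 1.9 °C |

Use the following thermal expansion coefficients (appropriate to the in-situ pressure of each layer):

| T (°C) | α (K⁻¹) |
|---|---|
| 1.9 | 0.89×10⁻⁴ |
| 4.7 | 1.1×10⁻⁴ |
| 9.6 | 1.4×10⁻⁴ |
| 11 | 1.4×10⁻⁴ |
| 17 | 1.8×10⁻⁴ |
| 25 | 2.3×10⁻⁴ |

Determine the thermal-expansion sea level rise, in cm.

28 cm of thermosteric rise

Layer 1 at 25 °C → α = 2.3×10⁻⁴ K⁻¹
Layer 2 at 17 °C → α = 1.8×10⁻⁴ K⁻¹
Layer 3 at 9.6 °C → α = 1.4×10⁻⁴ K⁻¹
Layer 4 at 1.9 °C → α = 0.89×10⁻⁴ K⁻¹
2.3×10⁻⁴ × 2 × 270 = 0.12420 m
1.8×10⁻⁴ × 540 × 0.58 = 0.056376 m
Layer 3: 800 × 0.59 × 1.4×10⁻⁴ = 0.06608 m
1610–2110 m: 0.68 × 500 × 0.89×10⁻⁴ = 0.03026 m
Δh = 0.12420 + 0.056376 + 0.06608 + 0.03026 = 0.276916 m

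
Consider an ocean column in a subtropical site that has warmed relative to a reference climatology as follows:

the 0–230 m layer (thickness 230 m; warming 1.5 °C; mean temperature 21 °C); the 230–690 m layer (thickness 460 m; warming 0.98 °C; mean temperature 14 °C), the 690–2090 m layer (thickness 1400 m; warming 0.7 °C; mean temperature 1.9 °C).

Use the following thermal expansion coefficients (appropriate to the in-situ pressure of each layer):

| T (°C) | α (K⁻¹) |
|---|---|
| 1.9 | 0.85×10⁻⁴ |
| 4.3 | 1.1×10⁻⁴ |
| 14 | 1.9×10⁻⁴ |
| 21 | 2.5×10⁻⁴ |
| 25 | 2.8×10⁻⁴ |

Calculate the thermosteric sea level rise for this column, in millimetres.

Layer 1 at 21 °C → α = 2.5×10⁻⁴ K⁻¹
Layer 2 at 14 °C → α = 1.9×10⁻⁴ K⁻¹
Layer 3 at 1.9 °C → α = 0.85×10⁻⁴ K⁻¹
230 × 2.5×10⁻⁴ × 1.5 = 0.08625 m
Layer 2: 0.98 × 460 × 1.9×10⁻⁴ = 0.085652 m
0.85×10⁻⁴ × 1400 × 0.7 = 0.08330 m
Δh = 0.08625 + 0.085652 + 0.08330 = 0.255202 m ≈ 260 mm

Δh ≈ 260 mm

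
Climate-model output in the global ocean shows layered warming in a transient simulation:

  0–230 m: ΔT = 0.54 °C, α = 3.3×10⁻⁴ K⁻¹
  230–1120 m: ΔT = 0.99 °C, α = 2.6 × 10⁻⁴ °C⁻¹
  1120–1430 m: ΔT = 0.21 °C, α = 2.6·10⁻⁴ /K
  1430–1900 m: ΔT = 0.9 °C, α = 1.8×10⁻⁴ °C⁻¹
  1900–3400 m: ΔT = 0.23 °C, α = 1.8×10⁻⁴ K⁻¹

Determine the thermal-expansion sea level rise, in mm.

425 mm

Layer 1: 0.54 × 3.3×10⁻⁴ × 230 = 0.040986 m
Layer 2: 2.6×10⁻⁴ × 890 × 0.99 = 0.229086 m
1120–1430 m: 2.6×10⁻⁴ × 310 × 0.21 = 0.016926 m
Layer 4: 1.8×10⁻⁴ × 0.9 × 470 = 0.07614 m
1500 × 1.8×10⁻⁴ × 0.23 = 0.06210 m
Δh = 0.040986 + 0.229086 + 0.016926 + 0.07614 + 0.06210 = 0.425238 m ≈ 425 mm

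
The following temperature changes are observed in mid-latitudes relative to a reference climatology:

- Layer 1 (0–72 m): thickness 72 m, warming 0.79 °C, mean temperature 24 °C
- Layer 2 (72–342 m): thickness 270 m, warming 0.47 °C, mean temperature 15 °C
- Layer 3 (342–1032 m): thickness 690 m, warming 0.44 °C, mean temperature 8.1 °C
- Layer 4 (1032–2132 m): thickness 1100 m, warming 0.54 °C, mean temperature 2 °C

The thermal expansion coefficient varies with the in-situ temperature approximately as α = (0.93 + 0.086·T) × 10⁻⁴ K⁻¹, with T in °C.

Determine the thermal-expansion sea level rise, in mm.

Δh ≈ 160 mm

Layer 1: α = (0.93 + 0.086×24)×10⁻⁴ = 2.994×10⁻⁴ K⁻¹
Layer 2: α = (0.93 + 0.086×15)×10⁻⁴ = 2.22×10⁻⁴ K⁻¹
Layer 3: α = (0.93 + 0.086×8.1)×10⁻⁴ = 1.6266×10⁻⁴ K⁻¹
Layer 4: α = (0.93 + 0.086×2)×10⁻⁴ = 1.102×10⁻⁴ K⁻¹
0–72 m: 0.79 × 2.994×10⁻⁴ × 72 = 0.017029872 m
270 × 2.22×10⁻⁴ × 0.47 = 0.0281718 m
1.6266×10⁻⁴ × 0.44 × 690 = 0.049383576 m
Layer 4: 1.102×10⁻⁴ × 1100 × 0.54 = 0.0654588 m
Δh = 0.017029872 + 0.0281718 + 0.049383576 + 0.0654588 = 0.160044048 m ≈ 160 mm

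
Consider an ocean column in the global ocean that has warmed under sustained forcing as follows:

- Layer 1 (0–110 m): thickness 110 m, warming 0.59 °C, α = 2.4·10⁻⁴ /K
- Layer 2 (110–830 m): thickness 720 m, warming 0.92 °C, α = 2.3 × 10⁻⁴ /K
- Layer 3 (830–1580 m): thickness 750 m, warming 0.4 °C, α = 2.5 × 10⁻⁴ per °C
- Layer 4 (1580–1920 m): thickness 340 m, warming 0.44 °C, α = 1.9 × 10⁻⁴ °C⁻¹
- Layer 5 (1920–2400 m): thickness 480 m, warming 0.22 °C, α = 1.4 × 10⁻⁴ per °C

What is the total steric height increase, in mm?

Δh ≈ 290 mm

0–110 m: 2.4×10⁻⁴ × 0.59 × 110 = 0.015576 m
2.3×10⁻⁴ × 0.92 × 720 = 0.152352 m
Layer 3: 0.4 × 2.5×10⁻⁴ × 750 = 0.07500 m
Layer 4: 340 × 1.9×10⁻⁴ × 0.44 = 0.028424 m
Layer 5: 480 × 0.22 × 1.4×10⁻⁴ = 0.014784 m
Δh = 0.015576 + 0.152352 + 0.07500 + 0.028424 + 0.014784 = 0.286136 m ≈ 290 mm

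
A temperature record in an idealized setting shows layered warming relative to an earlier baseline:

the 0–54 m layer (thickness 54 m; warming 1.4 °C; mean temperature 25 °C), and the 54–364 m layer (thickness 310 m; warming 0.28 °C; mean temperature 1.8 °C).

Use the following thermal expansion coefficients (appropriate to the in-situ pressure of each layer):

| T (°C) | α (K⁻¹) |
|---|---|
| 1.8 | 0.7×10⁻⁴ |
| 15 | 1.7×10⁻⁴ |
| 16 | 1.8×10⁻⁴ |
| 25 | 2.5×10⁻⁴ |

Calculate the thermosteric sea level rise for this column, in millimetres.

Layer 1 at 25 °C → α = 2.5×10⁻⁴ K⁻¹
Layer 2 at 1.8 °C → α = 0.7×10⁻⁴ K⁻¹
Layer 1: 1.4 × 2.5×10⁻⁴ × 54 = 0.01890 m
Layer 2: 0.7×10⁻⁴ × 310 × 0.28 = 0.006076 m
Δh = 0.01890 + 0.006076 = 0.024976 m ≈ 25 mm

Δh ≈ 25 mm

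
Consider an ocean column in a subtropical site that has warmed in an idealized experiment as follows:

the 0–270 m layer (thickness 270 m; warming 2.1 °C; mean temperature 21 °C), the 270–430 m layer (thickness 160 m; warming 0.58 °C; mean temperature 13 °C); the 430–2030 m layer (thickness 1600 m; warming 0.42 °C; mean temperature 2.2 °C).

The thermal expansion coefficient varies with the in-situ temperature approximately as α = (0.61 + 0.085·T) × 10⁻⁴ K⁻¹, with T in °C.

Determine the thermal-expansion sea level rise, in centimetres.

Layer 1: α = (0.61 + 0.085×21)×10⁻⁴ = 2.395×10⁻⁴ K⁻¹
Layer 2: α = (0.61 + 0.085×13)×10⁻⁴ = 1.715×10⁻⁴ K⁻¹
Layer 3: α = (0.61 + 0.085×2.2)×10⁻⁴ = 0.797×10⁻⁴ K⁻¹
Layer 1: 270 × 2.395×10⁻⁴ × 2.1 = 0.1357965 m
0.58 × 1.715×10⁻⁴ × 160 = 0.0159152 m
430–2030 m: 0.797×10⁻⁴ × 0.42 × 1600 = 0.0535584 m
Δh = 0.1357965 + 0.0159152 + 0.0535584 = 0.2052701 m ≈ 21 cm

21 cm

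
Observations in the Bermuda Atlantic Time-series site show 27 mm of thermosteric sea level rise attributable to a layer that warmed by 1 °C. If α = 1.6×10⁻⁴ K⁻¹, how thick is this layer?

H = Δh/(αΔT) = 0.027 / (1.6×10⁻⁴ × 1) ≈ 168.8 m

about 169 m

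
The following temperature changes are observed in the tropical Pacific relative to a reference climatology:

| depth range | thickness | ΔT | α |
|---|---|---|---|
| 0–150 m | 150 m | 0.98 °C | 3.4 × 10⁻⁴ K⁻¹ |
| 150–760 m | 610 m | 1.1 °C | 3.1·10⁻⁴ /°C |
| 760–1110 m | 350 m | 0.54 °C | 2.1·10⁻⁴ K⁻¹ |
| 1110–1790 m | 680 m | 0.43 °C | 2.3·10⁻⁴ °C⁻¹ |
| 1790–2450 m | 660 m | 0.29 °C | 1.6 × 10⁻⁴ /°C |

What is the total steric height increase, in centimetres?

about 40 cm

0–150 m: 3.4×10⁻⁴ × 0.98 × 150 = 0.04998 m
150–760 m: 3.1×10⁻⁴ × 610 × 1.1 = 0.20801 m
Layer 3: 350 × 2.1×10⁻⁴ × 0.54 = 0.03969 m
2.3×10⁻⁴ × 0.43 × 680 = 0.067252 m
1790–2450 m: 660 × 0.29 × 1.6×10⁻⁴ = 0.030624 m
Δh = 0.04998 + 0.20801 + 0.03969 + 0.067252 + 0.030624 = 0.395556 m ≈ 40 cm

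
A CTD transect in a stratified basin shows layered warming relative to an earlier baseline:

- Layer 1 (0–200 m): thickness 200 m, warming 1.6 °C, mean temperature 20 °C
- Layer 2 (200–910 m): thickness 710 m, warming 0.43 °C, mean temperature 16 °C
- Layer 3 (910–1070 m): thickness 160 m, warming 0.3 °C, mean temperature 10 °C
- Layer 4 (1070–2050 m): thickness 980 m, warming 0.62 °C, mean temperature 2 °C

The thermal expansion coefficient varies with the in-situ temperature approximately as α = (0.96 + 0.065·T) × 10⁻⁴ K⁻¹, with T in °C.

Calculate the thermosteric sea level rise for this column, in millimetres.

Layer 1: α = (0.96 + 0.065×20)×10⁻⁴ = 2.26×10⁻⁴ K⁻¹
Layer 2: α = (0.96 + 0.065×16)×10⁻⁴ = 2×10⁻⁴ K⁻¹
Layer 3: α = (0.96 + 0.065×10)×10⁻⁴ = 1.61×10⁻⁴ K⁻¹
Layer 4: α = (0.96 + 0.065×2)×10⁻⁴ = 1.09×10⁻⁴ K⁻¹
0–200 m: 200 × 1.6 × 2.26×10⁻⁴ = 0.07232 m
710 × 0.43 × 2×10⁻⁴ = 0.06106 m
Layer 3: 160 × 0.3 × 1.61×10⁻⁴ = 0.007728 m
Layer 4: 980 × 1.09×10⁻⁴ × 0.62 = 0.0662284 m
Δh = 0.07232 + 0.06106 + 0.007728 + 0.0662284 = 0.2073364 m

Δh = 207 mm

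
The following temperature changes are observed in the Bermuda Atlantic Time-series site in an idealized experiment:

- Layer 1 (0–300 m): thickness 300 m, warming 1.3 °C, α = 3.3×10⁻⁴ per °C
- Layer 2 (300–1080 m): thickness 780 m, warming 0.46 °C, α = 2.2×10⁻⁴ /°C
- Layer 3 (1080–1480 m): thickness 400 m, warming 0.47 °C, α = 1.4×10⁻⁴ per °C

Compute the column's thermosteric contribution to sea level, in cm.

0–300 m: 1.3 × 3.3×10⁻⁴ × 300 = 0.12870 m
2.2×10⁻⁴ × 0.46 × 780 = 0.078936 m
Layer 3: 400 × 1.4×10⁻⁴ × 0.47 = 0.02632 m
Δh = 0.12870 + 0.078936 + 0.02632 = 0.233956 m

Δh = 23.4 cm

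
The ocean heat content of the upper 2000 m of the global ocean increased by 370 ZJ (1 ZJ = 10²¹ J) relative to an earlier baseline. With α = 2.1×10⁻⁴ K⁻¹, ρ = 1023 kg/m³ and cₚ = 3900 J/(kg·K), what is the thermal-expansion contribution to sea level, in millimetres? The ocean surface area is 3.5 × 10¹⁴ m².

Δh = 55.6 mm

Per unit area: Q = 370×10²¹ / (3.5×10¹⁴) ≈ 1.057×10⁹ J/m²
Δh = αQ/(ρcₚ) = 2.1×10⁻⁴ × 1.057×10⁹ / (1023 × 3900) ≈ 0.055636 m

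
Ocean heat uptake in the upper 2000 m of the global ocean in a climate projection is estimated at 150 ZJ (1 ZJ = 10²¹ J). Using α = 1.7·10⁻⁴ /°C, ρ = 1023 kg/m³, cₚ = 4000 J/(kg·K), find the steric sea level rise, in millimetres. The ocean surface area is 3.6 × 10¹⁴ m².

Per unit area: Q = 150×10²¹ / (3.6×10¹⁴) ≈ 4.167×10⁸ J/m²
Δh = αQ/(ρcₚ) = 1.7×10⁻⁴ × 4.167×10⁸ / (1023 × 4000) ≈ 0.017312 m

Δh = 17 mm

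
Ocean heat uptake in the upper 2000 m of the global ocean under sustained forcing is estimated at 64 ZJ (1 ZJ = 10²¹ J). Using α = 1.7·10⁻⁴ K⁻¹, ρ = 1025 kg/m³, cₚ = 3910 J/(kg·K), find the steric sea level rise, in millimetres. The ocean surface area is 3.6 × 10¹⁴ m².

about 7.5 mm

Per unit area: Q = 64×10²¹ / (3.6×10¹⁴) ≈ 1.778×10⁸ J/m²
Δh = αQ/(ρcₚ) = 1.7×10⁻⁴ × 1.778×10⁸ / (1025 × 3910) ≈ 0.0075419 m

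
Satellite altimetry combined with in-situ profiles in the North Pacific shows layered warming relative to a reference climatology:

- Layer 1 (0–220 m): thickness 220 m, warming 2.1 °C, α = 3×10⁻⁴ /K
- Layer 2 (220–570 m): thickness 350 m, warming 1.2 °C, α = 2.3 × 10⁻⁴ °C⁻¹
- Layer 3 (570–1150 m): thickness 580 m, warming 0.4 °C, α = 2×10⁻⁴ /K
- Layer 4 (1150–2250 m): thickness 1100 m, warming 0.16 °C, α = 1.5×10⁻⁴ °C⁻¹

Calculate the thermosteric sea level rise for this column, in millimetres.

310 mm of thermosteric rise

2.1 × 3×10⁻⁴ × 220 = 0.13860 m
220–570 m: 350 × 1.2 × 2.3×10⁻⁴ = 0.09660 m
Layer 3: 580 × 0.4 × 2×10⁻⁴ = 0.04640 m
1100 × 0.16 × 1.5×10⁻⁴ = 0.02640 m
Δh = 0.13860 + 0.09660 + 0.04640 + 0.02640 = 0.30800 m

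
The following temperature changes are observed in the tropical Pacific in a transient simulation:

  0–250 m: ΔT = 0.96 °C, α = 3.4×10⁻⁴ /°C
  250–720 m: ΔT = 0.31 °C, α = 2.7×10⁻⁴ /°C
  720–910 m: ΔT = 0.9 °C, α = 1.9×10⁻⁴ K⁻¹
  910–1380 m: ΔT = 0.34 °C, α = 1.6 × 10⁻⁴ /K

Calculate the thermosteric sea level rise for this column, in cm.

18 cm of thermosteric rise

0.96 × 250 × 3.4×10⁻⁴ = 0.08160 m
470 × 2.7×10⁻⁴ × 0.31 = 0.039339 m
1.9×10⁻⁴ × 190 × 0.9 = 0.03249 m
Layer 4: 0.34 × 470 × 1.6×10⁻⁴ = 0.025568 m
Δh = 0.08160 + 0.039339 + 0.03249 + 0.025568 = 0.178997 m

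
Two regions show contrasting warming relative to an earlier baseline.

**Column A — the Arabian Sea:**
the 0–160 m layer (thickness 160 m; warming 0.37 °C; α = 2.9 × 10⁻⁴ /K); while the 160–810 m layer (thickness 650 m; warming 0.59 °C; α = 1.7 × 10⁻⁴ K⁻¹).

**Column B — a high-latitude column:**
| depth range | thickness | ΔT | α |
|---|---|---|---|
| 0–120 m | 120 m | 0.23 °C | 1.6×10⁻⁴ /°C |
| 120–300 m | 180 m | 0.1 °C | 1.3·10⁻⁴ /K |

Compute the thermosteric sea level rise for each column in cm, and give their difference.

A Layer 1: 160 × 2.9×10⁻⁴ × 0.37 = 0.017168 m
A 160–810 m: 0.59 × 1.7×10⁻⁴ × 650 = 0.065195 m
A total: 0.082363 m
B 0.23 × 120 × 1.6×10⁻⁴ = 0.004416 m
B 0.1 × 180 × 1.3×10⁻⁴ = 0.00234 m
B total: 0.006756 m
Difference: 0.082363 − 0.006756 = 0.075607 m

A: 8.2 cm; B: 0.68 cm; difference 7.6 cm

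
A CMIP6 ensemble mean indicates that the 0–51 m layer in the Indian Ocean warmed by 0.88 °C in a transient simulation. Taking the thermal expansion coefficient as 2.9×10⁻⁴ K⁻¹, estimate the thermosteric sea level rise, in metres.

Δh = 0.0130 m

Δh = αΔT·H = 2.9×10⁻⁴ × 0.88 × 51 = 0.0130152 m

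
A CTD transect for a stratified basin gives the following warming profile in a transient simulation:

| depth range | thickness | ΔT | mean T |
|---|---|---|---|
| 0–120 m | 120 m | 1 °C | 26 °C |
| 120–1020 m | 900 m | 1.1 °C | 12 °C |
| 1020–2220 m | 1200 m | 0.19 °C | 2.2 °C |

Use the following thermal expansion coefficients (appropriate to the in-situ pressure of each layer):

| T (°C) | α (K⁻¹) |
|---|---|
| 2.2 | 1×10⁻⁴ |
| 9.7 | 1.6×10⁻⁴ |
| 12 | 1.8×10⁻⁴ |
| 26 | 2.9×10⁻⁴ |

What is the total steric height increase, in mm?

Δh ≈ 236 mm

Layer 1 at 26 °C → α = 2.9×10⁻⁴ K⁻¹
Layer 2 at 12 °C → α = 1.8×10⁻⁴ K⁻¹
Layer 3 at 2.2 °C → α = 1×10⁻⁴ K⁻¹
0–120 m: 120 × 2.9×10⁻⁴ × 1 = 0.03480 m
900 × 1.1 × 1.8×10⁻⁴ = 0.17820 m
1200 × 0.19 × 1×10⁻⁴ = 0.02280 m
Δh = 0.03480 + 0.17820 + 0.02280 = 0.23580 m ≈ 236 mm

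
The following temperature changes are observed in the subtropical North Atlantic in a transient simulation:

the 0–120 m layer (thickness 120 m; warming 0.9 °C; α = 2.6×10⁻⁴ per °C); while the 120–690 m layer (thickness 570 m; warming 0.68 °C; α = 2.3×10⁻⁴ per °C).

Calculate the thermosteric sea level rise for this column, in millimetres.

Δh = 117 mm

0–120 m: 0.9 × 2.6×10⁻⁴ × 120 = 0.02808 m
570 × 0.68 × 2.3×10⁻⁴ = 0.089148 m
Δh = 0.02808 + 0.089148 = 0.117228 m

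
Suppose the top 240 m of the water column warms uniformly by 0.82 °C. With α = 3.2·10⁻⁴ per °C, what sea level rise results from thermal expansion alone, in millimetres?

Δh ≈ 63 mm

Δh = αΔT·H = 3.2×10⁻⁴ × 0.82 × 240 = 0.062976 m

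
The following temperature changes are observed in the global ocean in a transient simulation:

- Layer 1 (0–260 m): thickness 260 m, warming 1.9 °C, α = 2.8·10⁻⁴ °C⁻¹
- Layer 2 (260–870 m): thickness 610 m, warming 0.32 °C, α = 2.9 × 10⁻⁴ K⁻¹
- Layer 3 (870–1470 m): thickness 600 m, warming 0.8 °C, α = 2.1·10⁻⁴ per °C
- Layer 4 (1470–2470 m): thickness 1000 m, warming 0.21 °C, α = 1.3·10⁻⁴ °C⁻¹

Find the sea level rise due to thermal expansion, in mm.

about 323 mm

Layer 1: 260 × 1.9 × 2.8×10⁻⁴ = 0.13832 m
610 × 2.9×10⁻⁴ × 0.32 = 0.056608 m
600 × 0.8 × 2.1×10⁻⁴ = 0.10080 m
1470–2470 m: 1.3×10⁻⁴ × 1000 × 0.21 = 0.02730 m
Δh = 0.13832 + 0.056608 + 0.10080 + 0.02730 = 0.323028 m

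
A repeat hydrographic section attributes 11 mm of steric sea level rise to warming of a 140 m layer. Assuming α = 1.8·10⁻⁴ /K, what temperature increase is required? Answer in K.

ΔT = Δh/(αH) = 0.011 / (1.8×10⁻⁴ × 140) ≈ 0.4365 K

about 0.437 K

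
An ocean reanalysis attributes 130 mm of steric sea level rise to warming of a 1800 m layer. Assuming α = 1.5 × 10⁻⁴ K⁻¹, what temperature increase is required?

ΔT = Δh/(αH) = 0.13 / (1.5×10⁻⁴ × 1800) ≈ 0.4815 K

ΔT ≈ 0.48 K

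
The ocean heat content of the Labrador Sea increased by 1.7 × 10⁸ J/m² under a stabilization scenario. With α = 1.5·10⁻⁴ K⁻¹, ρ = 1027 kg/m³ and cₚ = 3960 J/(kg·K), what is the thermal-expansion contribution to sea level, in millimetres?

Δh = 6.27 mm

Δh = αQ/(ρcₚ) = 1.5×10⁻⁴ × 1.7×10⁸ / (1027 × 3960) ≈ 0.0062701 m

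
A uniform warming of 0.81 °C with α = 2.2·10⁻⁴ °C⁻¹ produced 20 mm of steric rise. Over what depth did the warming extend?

H ≈ 112 m

H = Δh/(αΔT) = 0.02 / (2.2×10⁻⁴ × 0.81) ≈ 112.2 m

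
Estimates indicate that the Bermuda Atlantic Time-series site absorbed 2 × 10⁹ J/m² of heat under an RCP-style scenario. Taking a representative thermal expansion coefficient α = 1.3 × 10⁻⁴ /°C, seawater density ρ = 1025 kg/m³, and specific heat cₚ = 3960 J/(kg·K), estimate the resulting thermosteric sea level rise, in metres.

Δh = αQ/(ρcₚ) = 1.3×10⁻⁴ × 2×10⁹ / (1025 × 3960) ≈ 0.064055 m

Δh ≈ 0.064 m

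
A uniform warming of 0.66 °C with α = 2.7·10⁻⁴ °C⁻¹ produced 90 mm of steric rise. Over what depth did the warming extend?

H = Δh/(αΔT) = 0.09 / (2.7×10⁻⁴ × 0.66) ≈ 505.1 m

about 510 m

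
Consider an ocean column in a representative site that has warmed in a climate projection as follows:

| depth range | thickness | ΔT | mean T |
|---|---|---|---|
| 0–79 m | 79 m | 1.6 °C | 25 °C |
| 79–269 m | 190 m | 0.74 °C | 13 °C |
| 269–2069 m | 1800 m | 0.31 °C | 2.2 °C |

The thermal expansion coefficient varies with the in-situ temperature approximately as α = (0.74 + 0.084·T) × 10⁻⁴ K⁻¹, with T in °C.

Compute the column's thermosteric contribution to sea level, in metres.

Layer 1: α = (0.74 + 0.084×25)×10⁻⁴ = 2.84×10⁻⁴ K⁻¹
Layer 2: α = (0.74 + 0.084×13)×10⁻⁴ = 1.832×10⁻⁴ K⁻¹
Layer 3: α = (0.74 + 0.084×2.2)×10⁻⁴ = 0.9248×10⁻⁴ K⁻¹
0–79 m: 2.84×10⁻⁴ × 79 × 1.6 = 0.0358976 m
Layer 2: 190 × 0.74 × 1.832×10⁻⁴ = 0.02575792 m
1800 × 0.9248×10⁻⁴ × 0.31 = 0.05160384 m
Δh = 0.0358976 + 0.02575792 + 0.05160384 = 0.11325936 m

0.113 m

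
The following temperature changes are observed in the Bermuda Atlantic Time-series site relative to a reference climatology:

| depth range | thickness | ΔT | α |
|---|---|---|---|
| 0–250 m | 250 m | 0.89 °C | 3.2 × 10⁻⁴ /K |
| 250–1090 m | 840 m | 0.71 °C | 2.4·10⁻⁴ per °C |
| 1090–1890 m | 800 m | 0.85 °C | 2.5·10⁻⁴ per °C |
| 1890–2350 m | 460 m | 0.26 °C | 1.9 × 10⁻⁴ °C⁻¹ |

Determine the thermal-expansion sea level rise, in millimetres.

about 407 mm

0–250 m: 250 × 3.2×10⁻⁴ × 0.89 = 0.07120 m
2.4×10⁻⁴ × 0.71 × 840 = 0.143136 m
Layer 3: 0.85 × 800 × 2.5×10⁻⁴ = 0.17000 m
1890–2350 m: 0.26 × 1.9×10⁻⁴ × 460 = 0.022724 m
Δh = 0.07120 + 0.143136 + 0.17000 + 0.022724 = 0.40706 m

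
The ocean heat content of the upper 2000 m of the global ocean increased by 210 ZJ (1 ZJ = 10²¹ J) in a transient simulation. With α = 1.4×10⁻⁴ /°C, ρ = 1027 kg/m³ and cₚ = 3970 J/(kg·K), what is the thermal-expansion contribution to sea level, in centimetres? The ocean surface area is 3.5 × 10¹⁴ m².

Per unit area: Q = 210×10²¹ / (3.5×10¹⁴) = 6×10⁸ J/m²
Δh = αQ/(ρcₚ) = 1.4×10⁻⁴ × 6×10⁸ / (1027 × 3970) ≈ 0.020602 m

2.06 cm of thermosteric rise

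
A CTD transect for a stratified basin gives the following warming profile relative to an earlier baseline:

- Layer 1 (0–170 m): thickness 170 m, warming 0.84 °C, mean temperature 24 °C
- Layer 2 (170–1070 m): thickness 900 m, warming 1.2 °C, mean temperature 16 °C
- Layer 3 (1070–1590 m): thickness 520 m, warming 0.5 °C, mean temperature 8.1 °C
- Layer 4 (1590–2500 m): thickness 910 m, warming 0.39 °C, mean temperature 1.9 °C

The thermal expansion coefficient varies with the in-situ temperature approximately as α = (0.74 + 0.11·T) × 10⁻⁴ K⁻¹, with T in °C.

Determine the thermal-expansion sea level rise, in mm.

Δh ≈ 394 mm

Layer 1: α = (0.74 + 0.11×24)×10⁻⁴ = 3.38×10⁻⁴ K⁻¹
Layer 2: α = (0.74 + 0.11×16)×10⁻⁴ = 2.5×10⁻⁴ K⁻¹
Layer 3: α = (0.74 + 0.11×8.1)×10⁻⁴ = 1.631×10⁻⁴ K⁻¹
Layer 4: α = (0.74 + 0.11×1.9)×10⁻⁴ = 0.949×10⁻⁴ K⁻¹
0–170 m: 3.38×10⁻⁴ × 0.84 × 170 = 0.0482664 m
2.5×10⁻⁴ × 900 × 1.2 = 0.27000 m
Layer 3: 0.5 × 1.631×10⁻⁴ × 520 = 0.042406 m
910 × 0.39 × 0.949×10⁻⁴ = 0.03368001 m
Δh = 0.0482664 + 0.27000 + 0.042406 + 0.03368001 = 0.39435241 m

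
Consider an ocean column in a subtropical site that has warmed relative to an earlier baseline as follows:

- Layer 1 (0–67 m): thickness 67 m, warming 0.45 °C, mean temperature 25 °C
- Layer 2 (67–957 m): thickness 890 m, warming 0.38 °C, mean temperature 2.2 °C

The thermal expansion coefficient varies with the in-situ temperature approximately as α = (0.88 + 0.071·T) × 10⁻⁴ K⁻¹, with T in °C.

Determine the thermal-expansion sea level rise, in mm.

about 43.0 mm

Layer 1: α = (0.88 + 0.071×25)×10⁻⁴ = 2.655×10⁻⁴ K⁻¹
Layer 2: α = (0.88 + 0.071×2.2)×10⁻⁴ = 1.0362×10⁻⁴ K⁻¹
2.655×10⁻⁴ × 67 × 0.45 = 0.008004825 m
1.0362×10⁻⁴ × 0.38 × 890 = 0.035044284 m
Δh = 0.008004825 + 0.035044284 = 0.043049109 m ≈ 43.0 mm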